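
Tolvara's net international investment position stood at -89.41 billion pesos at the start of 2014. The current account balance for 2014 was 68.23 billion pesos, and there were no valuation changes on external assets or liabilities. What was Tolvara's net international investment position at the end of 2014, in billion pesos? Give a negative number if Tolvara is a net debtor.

With no valuation effects, change in NIIP = current account = 68.23
End-of-year NIIP = -89.41 + 68.23 = -21.18

-21.18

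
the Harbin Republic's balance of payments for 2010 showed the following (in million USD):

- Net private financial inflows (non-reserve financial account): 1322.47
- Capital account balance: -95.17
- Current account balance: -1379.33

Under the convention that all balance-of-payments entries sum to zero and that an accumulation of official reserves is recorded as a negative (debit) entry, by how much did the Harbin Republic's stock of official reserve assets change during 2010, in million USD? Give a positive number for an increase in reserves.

-152.03

Official reserve transactions balance = -((-1379.33) + (-95.17) + 1322.47) = 152.03
An accumulation of reserves is recorded as a debit (negative entry), so the change in the stock of reserves is the negative of that balance.
Change in official reserves = -(152.03) = -152.03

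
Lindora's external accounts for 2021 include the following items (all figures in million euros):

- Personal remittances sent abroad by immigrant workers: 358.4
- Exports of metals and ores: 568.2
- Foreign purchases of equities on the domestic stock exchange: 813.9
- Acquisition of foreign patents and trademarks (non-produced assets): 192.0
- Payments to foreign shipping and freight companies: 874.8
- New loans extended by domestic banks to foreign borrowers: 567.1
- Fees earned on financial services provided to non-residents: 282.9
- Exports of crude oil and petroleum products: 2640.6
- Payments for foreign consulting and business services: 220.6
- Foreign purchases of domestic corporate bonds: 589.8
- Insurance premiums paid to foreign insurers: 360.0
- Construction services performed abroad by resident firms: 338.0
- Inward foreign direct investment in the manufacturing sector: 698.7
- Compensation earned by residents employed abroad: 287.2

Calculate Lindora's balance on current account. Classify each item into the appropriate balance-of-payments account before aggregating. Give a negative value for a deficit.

Goods: 2640.6 + 568.2 = 3208.8
Services: -874.8 - 360.0 - 220.6 + 338.0 + 282.9 = -834.5
Primary income: 287.2
Secondary income: -358.4
Current account = 3208.8 + (-834.5) + 287.2 + (-358.4) = 2303.1
(Excluded from the current account — financial account: foreign purchases of equities on the domestic stock exchange 813.9, new loans extended by domestic banks to foreign borrowers 567.1, foreign purchases of domestic corporate bonds 589.8, inward foreign direct investment in the manufacturing sector 698.7; capital account: acquisition of foreign patents and trademarks (non-produced assets) 192.0.)

2303.1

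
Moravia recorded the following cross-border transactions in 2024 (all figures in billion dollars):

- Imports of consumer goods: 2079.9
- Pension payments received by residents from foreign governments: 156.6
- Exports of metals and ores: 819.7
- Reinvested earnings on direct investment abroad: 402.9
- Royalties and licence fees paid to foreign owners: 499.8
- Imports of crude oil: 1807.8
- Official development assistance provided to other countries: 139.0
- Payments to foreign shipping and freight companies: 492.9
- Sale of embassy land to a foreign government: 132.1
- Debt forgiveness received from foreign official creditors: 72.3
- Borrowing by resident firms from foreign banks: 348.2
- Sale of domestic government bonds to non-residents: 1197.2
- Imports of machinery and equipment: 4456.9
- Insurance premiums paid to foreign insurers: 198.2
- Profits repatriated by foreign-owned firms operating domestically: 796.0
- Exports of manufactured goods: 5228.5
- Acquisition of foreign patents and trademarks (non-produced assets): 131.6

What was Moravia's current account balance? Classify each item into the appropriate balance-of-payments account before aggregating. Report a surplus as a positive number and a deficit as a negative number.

Goods: 5228.5 - 1807.8 - 4456.9 + 819.7 - 2079.9 = -2296.4
Services: -492.9 - 198.2 - 499.8 = -1190.9
Primary income: -796.0 + 402.9 = -393.1
Secondary income: 156.6 - 139.0 = 17.6
Current account = (-2296.4) + (-1190.9) + (-393.1) + 17.6 = -3862.8
(Excluded from the current account — capital account: sale of embassy land to a foreign government 132.1, debt forgiveness received from foreign official creditors 72.3, acquisition of foreign patents and trademarks (non-produced assets) 131.6; financial account: borrowing by resident firms from foreign banks 348.2, sale of domestic government bonds to non-residents 1197.2.)

-3862.8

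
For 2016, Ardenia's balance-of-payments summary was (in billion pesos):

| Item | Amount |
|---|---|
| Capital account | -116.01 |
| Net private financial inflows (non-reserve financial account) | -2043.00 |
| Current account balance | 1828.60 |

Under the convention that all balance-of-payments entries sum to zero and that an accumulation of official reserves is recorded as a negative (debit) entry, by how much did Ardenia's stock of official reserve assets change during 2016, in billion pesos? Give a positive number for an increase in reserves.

Official reserve transactions balance = -(1828.60 + (-116.01) + (-2043.00)) = 330.41
An accumulation of reserves is recorded as a debit (negative entry), so the change in the stock of reserves is the negative of that balance.
Change in official reserves = -(330.41) = -330.41

-330.41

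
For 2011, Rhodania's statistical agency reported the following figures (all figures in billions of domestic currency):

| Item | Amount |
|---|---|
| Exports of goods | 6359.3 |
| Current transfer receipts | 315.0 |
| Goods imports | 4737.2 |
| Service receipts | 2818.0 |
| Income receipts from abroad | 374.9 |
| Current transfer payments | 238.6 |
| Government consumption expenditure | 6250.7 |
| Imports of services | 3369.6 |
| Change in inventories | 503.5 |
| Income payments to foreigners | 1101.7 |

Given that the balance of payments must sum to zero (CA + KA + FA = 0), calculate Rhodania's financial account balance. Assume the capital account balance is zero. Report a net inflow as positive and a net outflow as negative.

Goods balance = 6359.3 - 4737.2 = 1622.1
Services balance = 2818.0 - 3369.6 = -551.6
Trade balance (goods + services) = 1622.1 + (-551.6) = 1070.5
Net primary income = 374.9 - 1101.7 = -726.8
Net secondary income = 315.0 - 238.6 = 76.4
Current account = 1070.5 + (-726.8) + 76.4 = 420.1
Financial account = -(420.1) = -420.1

-420.1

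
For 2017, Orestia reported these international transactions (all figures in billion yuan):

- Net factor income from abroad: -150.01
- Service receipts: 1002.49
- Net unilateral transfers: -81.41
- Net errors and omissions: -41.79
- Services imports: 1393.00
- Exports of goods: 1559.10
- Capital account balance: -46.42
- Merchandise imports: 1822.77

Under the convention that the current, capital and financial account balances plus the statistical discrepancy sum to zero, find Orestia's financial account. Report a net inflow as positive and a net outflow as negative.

973.81

Goods balance = 1559.10 - 1822.77 = -263.67
Services balance = 1002.49 - 1393.00 = -390.51
Trade balance (goods + services) = -263.67 + (-390.51) = -654.18
Net primary income = -150.01
Net secondary income = -81.41
Current account = -654.18 + (-150.01) + (-81.41) = -885.60
Financial account = -(-885.60 + (-46.42) + (-41.79)) = 973.81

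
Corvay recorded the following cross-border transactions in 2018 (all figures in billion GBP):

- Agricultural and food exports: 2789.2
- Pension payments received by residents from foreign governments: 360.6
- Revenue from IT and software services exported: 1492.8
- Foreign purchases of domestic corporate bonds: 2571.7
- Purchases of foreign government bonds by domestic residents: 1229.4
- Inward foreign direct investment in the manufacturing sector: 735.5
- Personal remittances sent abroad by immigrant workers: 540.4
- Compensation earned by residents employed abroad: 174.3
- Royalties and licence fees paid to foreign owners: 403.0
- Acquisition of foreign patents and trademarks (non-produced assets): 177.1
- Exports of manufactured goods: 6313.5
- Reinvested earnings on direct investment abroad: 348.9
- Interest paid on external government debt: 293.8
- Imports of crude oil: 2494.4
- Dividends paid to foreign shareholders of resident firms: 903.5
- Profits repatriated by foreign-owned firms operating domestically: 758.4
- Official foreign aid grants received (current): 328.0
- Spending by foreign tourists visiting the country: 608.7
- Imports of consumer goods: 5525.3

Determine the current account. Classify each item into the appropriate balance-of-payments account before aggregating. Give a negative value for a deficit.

Goods: 6313.5 - 2494.4 - 5525.3 + 2789.2 = 1083.0
Services: 1492.8 - 403.0 + 608.7 = 1698.5
Primary income: -903.5 - 758.4 - 293.8 + 348.9 + 174.3 = -1432.5
Secondary income: 360.6 + 328.0 - 540.4 = 148.2
Current account = 1083.0 + 1698.5 + (-1432.5) + 148.2 = 1497.2
(Excluded from the current account — financial account: foreign purchases of domestic corporate bonds 2571.7, purchases of foreign government bonds by domestic residents 1229.4, inward foreign direct investment in the manufacturing sector 735.5; capital account: acquisition of foreign patents and trademarks (non-produced assets) 177.1.)

1497.2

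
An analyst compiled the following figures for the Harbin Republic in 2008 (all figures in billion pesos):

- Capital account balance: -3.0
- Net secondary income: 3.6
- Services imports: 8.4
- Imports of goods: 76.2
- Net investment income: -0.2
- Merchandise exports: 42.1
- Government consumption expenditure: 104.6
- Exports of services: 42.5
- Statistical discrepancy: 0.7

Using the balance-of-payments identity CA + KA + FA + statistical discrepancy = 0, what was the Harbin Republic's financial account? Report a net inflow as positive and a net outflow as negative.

Goods balance = 42.1 - 76.2 = -34.1
Services balance = 42.5 - 8.4 = 34.1
Trade balance (goods + services) = -34.1 + 34.1 = 0.0
Net primary income = -0.2
Net secondary income = 3.6
Current account = 0.0 + (-0.2) + 3.6 = 3.4
Financial account = -(3.4 + (-3.0) + 0.7) = -1.1

-1.1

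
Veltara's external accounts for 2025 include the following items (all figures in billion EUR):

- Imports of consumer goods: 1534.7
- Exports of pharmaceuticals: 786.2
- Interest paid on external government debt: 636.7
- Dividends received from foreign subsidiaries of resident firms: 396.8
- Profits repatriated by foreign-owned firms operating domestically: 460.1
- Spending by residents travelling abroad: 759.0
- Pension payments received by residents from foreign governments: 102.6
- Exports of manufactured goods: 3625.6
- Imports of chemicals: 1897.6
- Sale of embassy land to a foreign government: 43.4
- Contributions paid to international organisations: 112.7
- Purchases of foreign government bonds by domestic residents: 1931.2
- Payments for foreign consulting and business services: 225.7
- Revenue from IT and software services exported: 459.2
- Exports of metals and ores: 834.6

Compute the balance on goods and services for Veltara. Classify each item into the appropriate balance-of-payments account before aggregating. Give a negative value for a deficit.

Goods: 786.2 - 1897.6 - 1534.7 + 834.6 + 3625.6 = 1814.1
Services: -759.0 - 225.7 + 459.2 = -525.5
Trade balance = 1814.1 + (-525.5) = 1288.6
(Excluded from the trade balance — primary income: interest paid on external government debt 636.7, dividends received from foreign subsidiaries of resident firms 396.8, profits repatriated by foreign-owned firms operating domestically 460.1; secondary income: pension payments received by residents from foreign governments 102.6, contributions paid to international organisations 112.7; capital account: sale of embassy land to a foreign government 43.4; financial account: purchases of foreign government bonds by domestic residents 1931.2.)

1288.6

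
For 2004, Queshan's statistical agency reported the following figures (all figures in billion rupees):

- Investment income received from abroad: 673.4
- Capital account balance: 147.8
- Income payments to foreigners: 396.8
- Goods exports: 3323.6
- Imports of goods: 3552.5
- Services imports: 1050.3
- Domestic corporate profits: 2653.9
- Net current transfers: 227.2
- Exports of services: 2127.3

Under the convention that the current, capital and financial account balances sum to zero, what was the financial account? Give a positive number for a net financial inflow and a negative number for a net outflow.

-1499.7

Goods balance = 3323.6 - 3552.5 = -228.9
Services balance = 2127.3 - 1050.3 = 1077.0
Trade balance (goods + services) = -228.9 + 1077.0 = 848.1
Net primary income = 673.4 - 396.8 = 276.6
Net secondary income = 227.2
Current account = 848.1 + 276.6 + 227.2 = 1351.9
Financial account = -(1351.9 + 147.8) = -1499.7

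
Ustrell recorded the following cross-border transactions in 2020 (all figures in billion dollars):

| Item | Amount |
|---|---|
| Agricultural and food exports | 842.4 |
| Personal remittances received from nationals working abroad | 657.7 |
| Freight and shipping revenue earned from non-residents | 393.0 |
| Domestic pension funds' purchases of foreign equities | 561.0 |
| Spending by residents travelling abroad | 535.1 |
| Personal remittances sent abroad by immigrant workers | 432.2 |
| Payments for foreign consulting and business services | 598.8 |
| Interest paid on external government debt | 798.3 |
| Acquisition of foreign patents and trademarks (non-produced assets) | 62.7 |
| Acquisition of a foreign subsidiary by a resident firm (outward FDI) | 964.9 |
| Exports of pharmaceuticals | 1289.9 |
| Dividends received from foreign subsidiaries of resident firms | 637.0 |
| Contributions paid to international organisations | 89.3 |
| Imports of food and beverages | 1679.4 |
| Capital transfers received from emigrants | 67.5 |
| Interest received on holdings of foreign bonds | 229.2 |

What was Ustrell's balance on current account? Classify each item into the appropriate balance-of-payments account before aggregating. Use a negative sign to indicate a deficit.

Goods: 1289.9 - 1679.4 + 842.4 = 452.9
Services: -598.8 - 535.1 + 393.0 = -740.9
Primary income: 229.2 - 798.3 + 637.0 = 67.9
Secondary income: -432.2 + 657.7 - 89.3 = 136.2
Current account = 452.9 + (-740.9) + 67.9 + 136.2 = -83.9
(Excluded from the current account — financial account: domestic pension funds' purchases of foreign equities 561.0, acquisition of a foreign subsidiary by a resident firm (outward FDI) 964.9; capital account: acquisition of foreign patents and trademarks (non-produced assets) 62.7, capital transfers received from emigrants 67.5.)

-83.9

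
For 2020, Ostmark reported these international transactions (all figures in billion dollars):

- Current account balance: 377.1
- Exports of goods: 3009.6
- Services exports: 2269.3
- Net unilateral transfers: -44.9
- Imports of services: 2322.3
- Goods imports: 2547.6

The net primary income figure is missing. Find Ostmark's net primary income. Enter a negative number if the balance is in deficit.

Current account = goods balance + services balance + net primary income + net secondary income
Sum of the known components = 364.1
Net primary income = CA - (known components) = 377.1 - 364.1 = 13.0

13.0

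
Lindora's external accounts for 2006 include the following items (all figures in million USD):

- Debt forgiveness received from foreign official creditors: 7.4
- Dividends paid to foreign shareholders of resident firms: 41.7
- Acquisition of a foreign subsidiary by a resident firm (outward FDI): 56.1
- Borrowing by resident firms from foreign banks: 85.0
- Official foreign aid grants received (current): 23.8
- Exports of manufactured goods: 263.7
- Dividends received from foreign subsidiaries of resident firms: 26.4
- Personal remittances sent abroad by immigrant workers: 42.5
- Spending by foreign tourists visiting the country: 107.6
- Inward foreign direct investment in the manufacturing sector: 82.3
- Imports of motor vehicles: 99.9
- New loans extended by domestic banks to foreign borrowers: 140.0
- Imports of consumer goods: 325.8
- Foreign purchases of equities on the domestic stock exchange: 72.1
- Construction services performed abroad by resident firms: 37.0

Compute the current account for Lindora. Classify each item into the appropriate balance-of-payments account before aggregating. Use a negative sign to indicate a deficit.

-51.4

Goods: 263.7 - 325.8 - 99.9 = -162.0
Services: 107.6 + 37.0 = 144.6
Primary income: 26.4 - 41.7 = -15.3
Secondary income: -42.5 + 23.8 = -18.7
Current account = (-162.0) + 144.6 + (-15.3) + (-18.7) = -51.4
(Excluded from the current account — capital account: debt forgiveness received from foreign official creditors 7.4; financial account: acquisition of a foreign subsidiary by a resident firm (outward FDI) 56.1, borrowing by resident firms from foreign banks 85.0, inward foreign direct investment in the manufacturing sector 82.3, new loans extended by domestic banks to foreign borrowers 140.0, foreign purchases of equities on the domestic stock exchange 72.1.)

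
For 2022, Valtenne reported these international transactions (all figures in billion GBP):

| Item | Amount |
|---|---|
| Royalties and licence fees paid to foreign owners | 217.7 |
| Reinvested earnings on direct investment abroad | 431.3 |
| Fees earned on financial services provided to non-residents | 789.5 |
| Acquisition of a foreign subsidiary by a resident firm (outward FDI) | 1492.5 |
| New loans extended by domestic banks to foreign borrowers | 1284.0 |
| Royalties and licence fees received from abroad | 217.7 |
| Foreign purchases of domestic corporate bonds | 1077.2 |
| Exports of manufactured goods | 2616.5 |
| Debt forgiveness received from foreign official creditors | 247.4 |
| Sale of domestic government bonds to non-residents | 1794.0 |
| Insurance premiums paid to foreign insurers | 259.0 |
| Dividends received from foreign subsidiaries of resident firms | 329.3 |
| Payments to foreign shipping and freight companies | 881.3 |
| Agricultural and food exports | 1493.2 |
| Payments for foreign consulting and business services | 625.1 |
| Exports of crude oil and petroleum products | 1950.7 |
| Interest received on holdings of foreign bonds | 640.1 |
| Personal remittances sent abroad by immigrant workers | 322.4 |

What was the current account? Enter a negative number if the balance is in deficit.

Goods: 1493.2 + 1950.7 + 2616.5 = 6060.4
Services: 217.7 - 881.3 + 789.5 - 217.7 - 625.1 - 259.0 = -975.9
Primary income: 431.3 + 640.1 + 329.3 = 1400.7
Secondary income: -322.4
Current account = 6060.4 + (-975.9) + 1400.7 + (-322.4) = 6162.8
(Excluded from the current account — financial account: acquisition of a foreign subsidiary by a resident firm (outward FDI) 1492.5, new loans extended by domestic banks to foreign borrowers 1284.0, foreign purchases of domestic corporate bonds 1077.2, sale of domestic government bonds to non-residents 1794.0; capital account: debt forgiveness received from foreign official creditors 247.4.)

6162.8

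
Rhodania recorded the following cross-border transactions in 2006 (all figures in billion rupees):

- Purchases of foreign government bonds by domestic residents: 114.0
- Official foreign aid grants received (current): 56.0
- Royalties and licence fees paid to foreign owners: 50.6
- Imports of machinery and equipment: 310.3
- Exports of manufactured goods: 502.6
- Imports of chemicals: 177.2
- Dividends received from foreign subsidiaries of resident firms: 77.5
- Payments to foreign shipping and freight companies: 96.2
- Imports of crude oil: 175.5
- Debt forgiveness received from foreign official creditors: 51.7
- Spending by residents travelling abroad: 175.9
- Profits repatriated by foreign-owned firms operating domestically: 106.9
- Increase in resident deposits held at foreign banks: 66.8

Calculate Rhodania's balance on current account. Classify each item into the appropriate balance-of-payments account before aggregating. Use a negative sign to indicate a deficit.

Goods: -175.5 + 502.6 - 177.2 - 310.3 = -160.4
Services: -96.2 - 175.9 - 50.6 = -322.7
Primary income: 77.5 - 106.9 = -29.4
Secondary income: 56.0
Current account = (-160.4) + (-322.7) + (-29.4) + 56.0 = -456.5
(Excluded from the current account — financial account: purchases of foreign government bonds by domestic residents 114.0, increase in resident deposits held at foreign banks 66.8; capital account: debt forgiveness received from foreign official creditors 51.7.)

-456.5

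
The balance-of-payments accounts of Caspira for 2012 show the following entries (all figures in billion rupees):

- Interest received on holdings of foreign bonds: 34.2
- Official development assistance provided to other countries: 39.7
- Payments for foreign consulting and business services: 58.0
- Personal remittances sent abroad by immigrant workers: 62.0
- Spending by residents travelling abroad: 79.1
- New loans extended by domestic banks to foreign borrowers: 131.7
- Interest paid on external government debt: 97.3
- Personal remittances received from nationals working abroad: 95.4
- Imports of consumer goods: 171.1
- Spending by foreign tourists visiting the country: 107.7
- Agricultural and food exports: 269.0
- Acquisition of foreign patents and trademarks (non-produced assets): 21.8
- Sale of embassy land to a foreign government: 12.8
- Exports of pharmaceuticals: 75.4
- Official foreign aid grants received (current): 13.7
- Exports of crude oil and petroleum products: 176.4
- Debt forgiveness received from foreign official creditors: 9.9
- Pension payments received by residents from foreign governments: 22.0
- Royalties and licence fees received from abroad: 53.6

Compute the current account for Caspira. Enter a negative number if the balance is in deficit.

340.2

Goods: 269.0 + 176.4 - 171.1 + 75.4 = 349.7
Services: 107.7 + 53.6 - 58.0 - 79.1 = 24.2
Primary income: 34.2 - 97.3 = -63.1
Secondary income: 22.0 - 62.0 + 13.7 + 95.4 - 39.7 = 29.4
Current account = 349.7 + 24.2 + (-63.1) + 29.4 = 340.2
(Excluded from the current account — financial account: new loans extended by domestic banks to foreign borrowers 131.7; capital account: acquisition of foreign patents and trademarks (non-produced assets) 21.8, sale of embassy land to a foreign government 12.8, debt forgiveness received from foreign official creditors 9.9.)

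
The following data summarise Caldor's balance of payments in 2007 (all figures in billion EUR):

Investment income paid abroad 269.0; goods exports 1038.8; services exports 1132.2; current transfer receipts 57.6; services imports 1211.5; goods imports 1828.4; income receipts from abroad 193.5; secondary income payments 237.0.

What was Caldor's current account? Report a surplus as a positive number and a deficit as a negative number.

-1123.8

Goods balance = 1038.8 - 1828.4 = -789.6
Services balance = 1132.2 - 1211.5 = -79.3
Trade balance (goods + services) = -789.6 + (-79.3) = -868.9
Net primary income = 193.5 - 269.0 = -75.5
Net secondary income = 57.6 - 237.0 = -179.4
Current account = -868.9 + (-75.5) + (-179.4) = -1123.8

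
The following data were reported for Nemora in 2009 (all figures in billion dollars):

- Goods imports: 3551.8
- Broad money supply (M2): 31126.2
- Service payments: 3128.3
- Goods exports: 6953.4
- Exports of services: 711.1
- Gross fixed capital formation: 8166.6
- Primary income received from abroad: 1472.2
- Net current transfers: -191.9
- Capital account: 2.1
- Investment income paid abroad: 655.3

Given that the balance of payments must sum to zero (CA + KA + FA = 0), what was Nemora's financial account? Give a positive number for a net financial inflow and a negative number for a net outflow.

Goods balance = 6953.4 - 3551.8 = 3401.6
Services balance = 711.1 - 3128.3 = -2417.2
Trade balance (goods + services) = 3401.6 + (-2417.2) = 984.4
Net primary income = 1472.2 - 655.3 = 816.9
Net secondary income = -191.9
Current account = 984.4 + 816.9 + (-191.9) = 1609.4
Financial account = -(1609.4 + 2.1) = -1611.5

-1611.5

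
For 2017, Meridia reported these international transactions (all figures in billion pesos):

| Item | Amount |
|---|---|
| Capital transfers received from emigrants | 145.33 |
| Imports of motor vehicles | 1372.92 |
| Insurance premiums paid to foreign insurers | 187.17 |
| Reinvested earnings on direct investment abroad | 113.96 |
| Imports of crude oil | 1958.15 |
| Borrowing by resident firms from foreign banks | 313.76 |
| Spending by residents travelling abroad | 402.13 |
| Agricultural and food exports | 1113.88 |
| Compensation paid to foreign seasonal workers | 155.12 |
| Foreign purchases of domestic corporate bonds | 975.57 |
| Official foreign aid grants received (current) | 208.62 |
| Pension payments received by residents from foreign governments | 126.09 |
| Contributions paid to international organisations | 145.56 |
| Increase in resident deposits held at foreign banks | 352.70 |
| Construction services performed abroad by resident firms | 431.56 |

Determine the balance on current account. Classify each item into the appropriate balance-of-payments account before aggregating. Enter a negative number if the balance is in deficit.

Goods: 1113.88 - 1958.15 - 1372.92 = -2217.19
Services: -402.13 - 187.17 + 431.56 = -157.74
Primary income: 113.96 - 155.12 = -41.16
Secondary income: 126.09 + 208.62 - 145.56 = 189.15
Current account = (-2217.19) + (-157.74) + (-41.16) + 189.15 = -2226.94
(Excluded from the current account — capital account: capital transfers received from emigrants 145.33; financial account: borrowing by resident firms from foreign banks 313.76, foreign purchases of domestic corporate bonds 975.57, increase in resident deposits held at foreign banks 352.70.)

-2226.94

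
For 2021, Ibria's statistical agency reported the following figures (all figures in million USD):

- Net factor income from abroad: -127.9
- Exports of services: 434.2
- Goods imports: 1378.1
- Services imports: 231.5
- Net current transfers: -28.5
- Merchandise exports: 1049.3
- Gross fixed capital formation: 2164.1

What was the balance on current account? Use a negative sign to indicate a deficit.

-282.5

Goods balance = 1049.3 - 1378.1 = -328.8
Services balance = 434.2 - 231.5 = 202.7
Trade balance (goods + services) = -328.8 + 202.7 = -126.1
Net primary income = -127.9
Net secondary income = -28.5
Current account = -126.1 + (-127.9) + (-28.5) = -282.5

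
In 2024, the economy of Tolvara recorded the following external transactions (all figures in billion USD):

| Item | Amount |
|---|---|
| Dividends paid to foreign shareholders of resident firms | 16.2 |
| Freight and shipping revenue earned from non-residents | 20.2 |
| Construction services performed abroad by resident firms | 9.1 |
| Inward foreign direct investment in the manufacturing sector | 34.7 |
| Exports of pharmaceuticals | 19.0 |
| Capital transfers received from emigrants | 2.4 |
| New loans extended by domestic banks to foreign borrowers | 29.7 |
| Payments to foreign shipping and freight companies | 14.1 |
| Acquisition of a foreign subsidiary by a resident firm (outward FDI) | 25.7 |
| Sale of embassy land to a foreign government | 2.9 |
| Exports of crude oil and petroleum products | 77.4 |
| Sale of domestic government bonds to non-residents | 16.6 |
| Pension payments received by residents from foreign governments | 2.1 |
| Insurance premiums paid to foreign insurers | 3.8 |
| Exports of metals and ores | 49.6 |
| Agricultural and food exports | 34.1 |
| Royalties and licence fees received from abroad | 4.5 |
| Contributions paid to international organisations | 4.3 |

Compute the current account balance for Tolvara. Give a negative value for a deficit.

177.6

Goods: 19.0 + 77.4 + 49.6 + 34.1 = 180.1
Services: -14.1 - 3.8 + 4.5 + 20.2 + 9.1 = 15.9
Primary income: -16.2
Secondary income: 2.1 - 4.3 = -2.2
Current account = 180.1 + 15.9 + (-16.2) + (-2.2) = 177.6
(Excluded from the current account — financial account: inward foreign direct investment in the manufacturing sector 34.7, new loans extended by domestic banks to foreign borrowers 29.7, acquisition of a foreign subsidiary by a resident firm (outward FDI) 25.7, sale of domestic government bonds to non-residents 16.6; capital account: capital transfers received from emigrants 2.4, sale of embassy land to a foreign government 2.9.)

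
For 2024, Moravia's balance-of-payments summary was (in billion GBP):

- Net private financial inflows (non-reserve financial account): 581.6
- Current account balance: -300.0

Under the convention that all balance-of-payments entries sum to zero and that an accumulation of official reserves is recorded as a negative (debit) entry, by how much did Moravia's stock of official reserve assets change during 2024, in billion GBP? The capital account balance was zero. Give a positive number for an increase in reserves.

Official reserve transactions balance = -((-300.0) + 581.6) = -281.6
An accumulation of reserves is recorded as a debit (negative entry), so the change in the stock of reserves is the negative of that balance.
Change in official reserves = -(-281.6) = 281.6

281.6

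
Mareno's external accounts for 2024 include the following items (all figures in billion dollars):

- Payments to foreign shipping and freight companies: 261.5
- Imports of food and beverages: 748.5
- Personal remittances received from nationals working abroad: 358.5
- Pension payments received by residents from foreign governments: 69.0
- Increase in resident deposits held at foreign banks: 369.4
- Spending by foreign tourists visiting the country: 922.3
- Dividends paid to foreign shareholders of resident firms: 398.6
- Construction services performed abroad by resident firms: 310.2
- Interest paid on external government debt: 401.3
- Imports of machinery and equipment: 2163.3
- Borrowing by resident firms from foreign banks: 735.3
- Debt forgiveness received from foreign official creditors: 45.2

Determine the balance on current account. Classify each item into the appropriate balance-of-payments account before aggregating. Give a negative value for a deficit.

Goods: -2163.3 - 748.5 = -2911.8
Services: 922.3 + 310.2 - 261.5 = 971.0
Primary income: -401.3 - 398.6 = -799.9
Secondary income: 358.5 + 69.0 = 427.5
Current account = (-2911.8) + 971.0 + (-799.9) + 427.5 = -2313.2
(Excluded from the current account — financial account: increase in resident deposits held at foreign banks 369.4, borrowing by resident firms from foreign banks 735.3; capital account: debt forgiveness received from foreign official creditors 45.2.)

-2313.2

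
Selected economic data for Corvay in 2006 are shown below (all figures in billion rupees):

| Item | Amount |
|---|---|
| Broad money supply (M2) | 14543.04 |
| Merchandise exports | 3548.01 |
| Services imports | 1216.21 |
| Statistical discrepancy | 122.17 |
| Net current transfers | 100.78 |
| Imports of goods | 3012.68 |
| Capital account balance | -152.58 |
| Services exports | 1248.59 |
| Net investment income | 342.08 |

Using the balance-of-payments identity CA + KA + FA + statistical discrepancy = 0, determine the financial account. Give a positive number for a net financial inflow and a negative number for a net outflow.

Goods balance = 3548.01 - 3012.68 = 535.33
Services balance = 1248.59 - 1216.21 = 32.38
Trade balance (goods + services) = 535.33 + 32.38 = 567.71
Net primary income = 342.08
Net secondary income = 100.78
Current account = 567.71 + 342.08 + 100.78 = 1010.57
Financial account = -(1010.57 + (-152.58) + 122.17) = -980.16

-980.16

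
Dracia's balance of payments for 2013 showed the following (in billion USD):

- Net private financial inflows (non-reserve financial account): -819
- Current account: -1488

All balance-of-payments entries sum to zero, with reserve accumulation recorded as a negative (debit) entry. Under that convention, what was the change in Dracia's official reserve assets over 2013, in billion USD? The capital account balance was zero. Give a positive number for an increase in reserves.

Official reserve transactions balance = -((-1488) + (-819)) = 2307
An accumulation of reserves is recorded as a debit (negative entry), so the change in the stock of reserves is the negative of that balance.
Change in official reserves = -(2307) = -2307

-2307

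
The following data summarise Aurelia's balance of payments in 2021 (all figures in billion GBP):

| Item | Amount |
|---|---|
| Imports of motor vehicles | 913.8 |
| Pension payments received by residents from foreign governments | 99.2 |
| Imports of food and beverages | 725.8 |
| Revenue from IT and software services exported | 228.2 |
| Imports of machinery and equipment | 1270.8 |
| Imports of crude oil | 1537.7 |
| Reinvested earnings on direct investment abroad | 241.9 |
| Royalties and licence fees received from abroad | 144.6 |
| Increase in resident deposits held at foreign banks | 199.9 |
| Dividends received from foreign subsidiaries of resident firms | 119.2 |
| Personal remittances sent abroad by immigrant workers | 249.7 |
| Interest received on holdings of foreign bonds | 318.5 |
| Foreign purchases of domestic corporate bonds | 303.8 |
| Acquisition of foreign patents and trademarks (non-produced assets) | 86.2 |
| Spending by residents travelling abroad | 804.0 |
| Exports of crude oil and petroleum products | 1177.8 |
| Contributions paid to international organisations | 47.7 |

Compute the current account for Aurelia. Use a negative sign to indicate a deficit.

Goods: -1537.7 - 1270.8 - 913.8 - 725.8 + 1177.8 = -3270.3
Services: -804.0 + 228.2 + 144.6 = -431.2
Primary income: 241.9 + 119.2 + 318.5 = 679.6
Secondary income: -249.7 - 47.7 + 99.2 = -198.2
Current account = (-3270.3) + (-431.2) + 679.6 + (-198.2) = -3220.1
(Excluded from the current account — financial account: increase in resident deposits held at foreign banks 199.9, foreign purchases of domestic corporate bonds 303.8; capital account: acquisition of foreign patents and trademarks (non-produced assets) 86.2.)

-3220.1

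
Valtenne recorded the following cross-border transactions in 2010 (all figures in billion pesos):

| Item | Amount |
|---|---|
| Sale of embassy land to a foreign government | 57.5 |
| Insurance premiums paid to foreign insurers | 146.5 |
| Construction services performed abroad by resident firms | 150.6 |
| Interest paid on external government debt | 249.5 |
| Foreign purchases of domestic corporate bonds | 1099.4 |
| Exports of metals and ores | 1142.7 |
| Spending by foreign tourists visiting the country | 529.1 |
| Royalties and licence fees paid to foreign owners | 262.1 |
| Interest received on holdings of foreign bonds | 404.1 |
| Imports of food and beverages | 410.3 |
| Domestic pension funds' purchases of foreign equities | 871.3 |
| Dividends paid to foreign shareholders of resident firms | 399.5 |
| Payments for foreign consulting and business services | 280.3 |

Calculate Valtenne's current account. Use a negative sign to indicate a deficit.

478.3

Goods: 1142.7 - 410.3 = 732.4
Services: 150.6 - 280.3 + 529.1 - 262.1 - 146.5 = -9.2
Primary income: -249.5 + 404.1 - 399.5 = -244.9
Current account = 732.4 + (-9.2) + (-244.9) = 478.3
(Excluded from the current account — capital account: sale of embassy land to a foreign government 57.5; financial account: foreign purchases of domestic corporate bonds 1099.4, domestic pension funds' purchases of foreign equities 871.3.)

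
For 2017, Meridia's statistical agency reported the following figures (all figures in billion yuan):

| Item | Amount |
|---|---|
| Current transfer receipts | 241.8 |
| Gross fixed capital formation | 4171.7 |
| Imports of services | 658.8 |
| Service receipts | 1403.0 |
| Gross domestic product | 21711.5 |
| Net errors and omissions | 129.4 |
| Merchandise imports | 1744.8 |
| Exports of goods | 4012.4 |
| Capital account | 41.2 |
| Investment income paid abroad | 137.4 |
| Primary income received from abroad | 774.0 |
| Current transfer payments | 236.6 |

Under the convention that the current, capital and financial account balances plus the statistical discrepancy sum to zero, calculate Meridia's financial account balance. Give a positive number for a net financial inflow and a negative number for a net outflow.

-3824.2

Goods balance = 4012.4 - 1744.8 = 2267.6
Services balance = 1403.0 - 658.8 = 744.2
Trade balance (goods + services) = 2267.6 + 744.2 = 3011.8
Net primary income = 774.0 - 137.4 = 636.6
Net secondary income = 241.8 - 236.6 = 5.2
Current account = 3011.8 + 636.6 + 5.2 = 3653.6
Financial account = -(3653.6 + 41.2 + 129.4) = -3824.2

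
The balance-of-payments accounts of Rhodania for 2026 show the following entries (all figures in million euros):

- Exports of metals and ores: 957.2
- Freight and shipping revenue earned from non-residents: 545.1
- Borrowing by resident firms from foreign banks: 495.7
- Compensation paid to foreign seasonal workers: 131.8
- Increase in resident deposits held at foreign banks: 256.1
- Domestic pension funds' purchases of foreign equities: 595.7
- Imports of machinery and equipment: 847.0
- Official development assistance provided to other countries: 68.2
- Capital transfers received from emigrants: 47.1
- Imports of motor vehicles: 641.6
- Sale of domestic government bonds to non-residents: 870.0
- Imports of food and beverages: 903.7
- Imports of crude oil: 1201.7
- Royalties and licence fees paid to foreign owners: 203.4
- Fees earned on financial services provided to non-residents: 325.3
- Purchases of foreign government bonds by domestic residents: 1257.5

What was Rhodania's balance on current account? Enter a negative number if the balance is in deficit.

-2169.8

Goods: -847.0 - 1201.7 + 957.2 - 903.7 - 641.6 = -2636.8
Services: -203.4 + 325.3 + 545.1 = 667.0
Primary income: -131.8
Secondary income: -68.2
Current account = (-2636.8) + 667.0 + (-131.8) + (-68.2) = -2169.8
(Excluded from the current account — financial account: borrowing by resident firms from foreign banks 495.7, increase in resident deposits held at foreign banks 256.1, domestic pension funds' purchases of foreign equities 595.7, sale of domestic government bonds to non-residents 870.0, purchases of foreign government bonds by domestic residents 1257.5; capital account: capital transfers received from emigrants 47.1.)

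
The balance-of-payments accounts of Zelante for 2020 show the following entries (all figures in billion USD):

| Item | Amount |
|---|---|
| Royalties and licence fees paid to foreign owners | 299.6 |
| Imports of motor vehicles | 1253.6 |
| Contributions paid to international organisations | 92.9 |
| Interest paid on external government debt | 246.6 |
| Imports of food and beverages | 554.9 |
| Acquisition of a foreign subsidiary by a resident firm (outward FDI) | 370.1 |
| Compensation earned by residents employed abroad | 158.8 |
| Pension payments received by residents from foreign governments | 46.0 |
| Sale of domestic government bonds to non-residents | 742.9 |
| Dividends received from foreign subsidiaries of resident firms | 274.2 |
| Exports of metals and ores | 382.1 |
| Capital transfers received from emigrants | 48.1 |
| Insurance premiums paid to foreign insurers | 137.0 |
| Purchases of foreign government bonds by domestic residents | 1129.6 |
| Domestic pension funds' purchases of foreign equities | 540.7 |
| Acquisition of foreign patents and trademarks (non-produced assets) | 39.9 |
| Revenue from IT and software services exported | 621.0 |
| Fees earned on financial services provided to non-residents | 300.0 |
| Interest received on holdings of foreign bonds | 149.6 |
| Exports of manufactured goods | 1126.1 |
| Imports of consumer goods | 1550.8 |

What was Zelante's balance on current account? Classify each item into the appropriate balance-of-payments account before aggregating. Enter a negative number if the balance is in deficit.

-1077.6

Goods: -1550.8 - 554.9 - 1253.6 + 1126.1 + 382.1 = -1851.1
Services: -137.0 + 300.0 + 621.0 - 299.6 = 484.4
Primary income: -246.6 + 158.8 + 274.2 + 149.6 = 336.0
Secondary income: -92.9 + 46.0 = -46.9
Current account = (-1851.1) + 484.4 + 336.0 + (-46.9) = -1077.6
(Excluded from the current account — financial account: acquisition of a foreign subsidiary by a resident firm (outward FDI) 370.1, sale of domestic government bonds to non-residents 742.9, purchases of foreign government bonds by domestic residents 1129.6, domestic pension funds' purchases of foreign equities 540.7; capital account: capital transfers received from emigrants 48.1, acquisition of foreign patents and trademarks (non-produced assets) 39.9.)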